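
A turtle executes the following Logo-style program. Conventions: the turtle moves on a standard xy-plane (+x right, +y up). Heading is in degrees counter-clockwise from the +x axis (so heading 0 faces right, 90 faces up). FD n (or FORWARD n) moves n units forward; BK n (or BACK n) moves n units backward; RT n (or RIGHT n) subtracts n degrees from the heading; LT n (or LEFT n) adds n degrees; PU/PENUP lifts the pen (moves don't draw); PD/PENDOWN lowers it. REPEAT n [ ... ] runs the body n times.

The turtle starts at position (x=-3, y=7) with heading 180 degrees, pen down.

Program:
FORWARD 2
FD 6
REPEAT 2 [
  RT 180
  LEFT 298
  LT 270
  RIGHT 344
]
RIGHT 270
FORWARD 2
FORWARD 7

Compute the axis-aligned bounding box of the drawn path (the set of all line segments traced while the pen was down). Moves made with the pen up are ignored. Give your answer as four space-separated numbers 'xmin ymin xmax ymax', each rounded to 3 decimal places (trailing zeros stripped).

Executing turtle program step by step:
Start: pos=(-3,7), heading=180, pen down
FD 2: (-3,7) -> (-5,7) [heading=180, draw]
FD 6: (-5,7) -> (-11,7) [heading=180, draw]
REPEAT 2 [
  -- iteration 1/2 --
  RT 180: heading 180 -> 0
  LT 298: heading 0 -> 298
  LT 270: heading 298 -> 208
  RT 344: heading 208 -> 224
  -- iteration 2/2 --
  RT 180: heading 224 -> 44
  LT 298: heading 44 -> 342
  LT 270: heading 342 -> 252
  RT 344: heading 252 -> 268
]
RT 270: heading 268 -> 358
FD 2: (-11,7) -> (-9.001,6.93) [heading=358, draw]
FD 7: (-9.001,6.93) -> (-2.005,6.686) [heading=358, draw]
Final: pos=(-2.005,6.686), heading=358, 4 segment(s) drawn

Segment endpoints: x in {-11, -9.001, -5, -3, -2.005}, y in {6.686, 6.93, 7, 7}
xmin=-11, ymin=6.686, xmax=-2.005, ymax=7

Answer: -11 6.686 -2.005 7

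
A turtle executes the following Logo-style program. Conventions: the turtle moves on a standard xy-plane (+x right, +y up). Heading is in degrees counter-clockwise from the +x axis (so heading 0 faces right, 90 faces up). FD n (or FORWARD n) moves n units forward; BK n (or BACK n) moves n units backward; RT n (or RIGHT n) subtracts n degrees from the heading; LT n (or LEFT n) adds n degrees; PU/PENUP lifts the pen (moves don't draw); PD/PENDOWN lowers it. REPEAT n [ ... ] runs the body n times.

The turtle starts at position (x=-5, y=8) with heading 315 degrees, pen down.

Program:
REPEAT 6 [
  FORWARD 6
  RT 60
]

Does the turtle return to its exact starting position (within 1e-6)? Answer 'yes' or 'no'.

Executing turtle program step by step:
Start: pos=(-5,8), heading=315, pen down
REPEAT 6 [
  -- iteration 1/6 --
  FD 6: (-5,8) -> (-0.757,3.757) [heading=315, draw]
  RT 60: heading 315 -> 255
  -- iteration 2/6 --
  FD 6: (-0.757,3.757) -> (-2.31,-2.038) [heading=255, draw]
  RT 60: heading 255 -> 195
  -- iteration 3/6 --
  FD 6: (-2.31,-2.038) -> (-8.106,-3.591) [heading=195, draw]
  RT 60: heading 195 -> 135
  -- iteration 4/6 --
  FD 6: (-8.106,-3.591) -> (-12.348,0.652) [heading=135, draw]
  RT 60: heading 135 -> 75
  -- iteration 5/6 --
  FD 6: (-12.348,0.652) -> (-10.796,6.447) [heading=75, draw]
  RT 60: heading 75 -> 15
  -- iteration 6/6 --
  FD 6: (-10.796,6.447) -> (-5,8) [heading=15, draw]
  RT 60: heading 15 -> 315
]
Final: pos=(-5,8), heading=315, 6 segment(s) drawn

Start position: (-5, 8)
Final position: (-5, 8)
Distance = 0; < 1e-6 -> CLOSED

Answer: yes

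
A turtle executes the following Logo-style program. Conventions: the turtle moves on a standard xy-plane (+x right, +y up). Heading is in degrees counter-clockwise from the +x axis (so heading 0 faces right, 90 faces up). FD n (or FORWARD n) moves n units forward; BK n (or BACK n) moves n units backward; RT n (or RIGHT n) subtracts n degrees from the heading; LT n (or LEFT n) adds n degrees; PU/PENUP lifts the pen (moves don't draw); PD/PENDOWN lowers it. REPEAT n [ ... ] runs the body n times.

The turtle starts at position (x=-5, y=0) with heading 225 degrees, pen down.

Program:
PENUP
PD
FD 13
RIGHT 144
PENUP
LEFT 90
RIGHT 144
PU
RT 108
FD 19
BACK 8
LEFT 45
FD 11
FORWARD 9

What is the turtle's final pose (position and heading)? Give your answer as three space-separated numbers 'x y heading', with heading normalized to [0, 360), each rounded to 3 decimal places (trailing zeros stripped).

Answer: 3.709 -31.813 324

Derivation:
Executing turtle program step by step:
Start: pos=(-5,0), heading=225, pen down
PU: pen up
PD: pen down
FD 13: (-5,0) -> (-14.192,-9.192) [heading=225, draw]
RT 144: heading 225 -> 81
PU: pen up
LT 90: heading 81 -> 171
RT 144: heading 171 -> 27
PU: pen up
RT 108: heading 27 -> 279
FD 19: (-14.192,-9.192) -> (-11.22,-27.958) [heading=279, move]
BK 8: (-11.22,-27.958) -> (-12.472,-20.057) [heading=279, move]
LT 45: heading 279 -> 324
FD 11: (-12.472,-20.057) -> (-3.572,-26.523) [heading=324, move]
FD 9: (-3.572,-26.523) -> (3.709,-31.813) [heading=324, move]
Final: pos=(3.709,-31.813), heading=324, 1 segment(s) drawn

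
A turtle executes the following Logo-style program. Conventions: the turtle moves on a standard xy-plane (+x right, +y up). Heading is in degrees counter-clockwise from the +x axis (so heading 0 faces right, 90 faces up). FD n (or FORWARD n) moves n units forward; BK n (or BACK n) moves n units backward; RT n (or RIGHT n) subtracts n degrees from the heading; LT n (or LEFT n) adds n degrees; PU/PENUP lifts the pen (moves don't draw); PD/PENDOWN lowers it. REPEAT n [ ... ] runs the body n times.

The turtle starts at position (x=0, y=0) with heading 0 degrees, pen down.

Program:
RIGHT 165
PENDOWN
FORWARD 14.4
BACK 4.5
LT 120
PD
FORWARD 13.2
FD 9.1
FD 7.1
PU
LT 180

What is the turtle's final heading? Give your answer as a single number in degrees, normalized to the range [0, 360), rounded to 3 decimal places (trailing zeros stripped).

Answer: 135

Derivation:
Executing turtle program step by step:
Start: pos=(0,0), heading=0, pen down
RT 165: heading 0 -> 195
PD: pen down
FD 14.4: (0,0) -> (-13.909,-3.727) [heading=195, draw]
BK 4.5: (-13.909,-3.727) -> (-9.563,-2.562) [heading=195, draw]
LT 120: heading 195 -> 315
PD: pen down
FD 13.2: (-9.563,-2.562) -> (-0.229,-11.896) [heading=315, draw]
FD 9.1: (-0.229,-11.896) -> (6.206,-18.331) [heading=315, draw]
FD 7.1: (6.206,-18.331) -> (11.226,-23.351) [heading=315, draw]
PU: pen up
LT 180: heading 315 -> 135
Final: pos=(11.226,-23.351), heading=135, 5 segment(s) drawn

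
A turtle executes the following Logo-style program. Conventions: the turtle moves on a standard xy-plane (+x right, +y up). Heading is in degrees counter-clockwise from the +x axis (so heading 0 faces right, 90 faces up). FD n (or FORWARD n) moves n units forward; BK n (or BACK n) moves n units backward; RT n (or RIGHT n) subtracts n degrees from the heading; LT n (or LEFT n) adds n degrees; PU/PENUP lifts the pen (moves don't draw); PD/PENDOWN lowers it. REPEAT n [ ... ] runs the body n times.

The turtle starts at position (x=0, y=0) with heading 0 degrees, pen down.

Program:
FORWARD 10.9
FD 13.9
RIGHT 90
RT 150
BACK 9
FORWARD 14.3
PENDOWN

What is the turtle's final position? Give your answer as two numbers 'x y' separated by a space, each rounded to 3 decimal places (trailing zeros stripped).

Answer: 22.15 4.59

Derivation:
Executing turtle program step by step:
Start: pos=(0,0), heading=0, pen down
FD 10.9: (0,0) -> (10.9,0) [heading=0, draw]
FD 13.9: (10.9,0) -> (24.8,0) [heading=0, draw]
RT 90: heading 0 -> 270
RT 150: heading 270 -> 120
BK 9: (24.8,0) -> (29.3,-7.794) [heading=120, draw]
FD 14.3: (29.3,-7.794) -> (22.15,4.59) [heading=120, draw]
PD: pen down
Final: pos=(22.15,4.59), heading=120, 4 segment(s) drawn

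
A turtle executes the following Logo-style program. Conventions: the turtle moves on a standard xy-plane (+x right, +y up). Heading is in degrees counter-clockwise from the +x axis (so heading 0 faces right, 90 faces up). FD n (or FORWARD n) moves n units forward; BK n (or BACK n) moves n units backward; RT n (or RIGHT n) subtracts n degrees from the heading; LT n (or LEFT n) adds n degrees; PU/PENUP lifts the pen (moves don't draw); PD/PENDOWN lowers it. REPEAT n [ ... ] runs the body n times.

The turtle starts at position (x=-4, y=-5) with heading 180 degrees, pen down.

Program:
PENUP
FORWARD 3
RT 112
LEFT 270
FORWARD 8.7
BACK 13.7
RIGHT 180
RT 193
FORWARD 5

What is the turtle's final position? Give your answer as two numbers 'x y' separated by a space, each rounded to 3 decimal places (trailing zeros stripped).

Executing turtle program step by step:
Start: pos=(-4,-5), heading=180, pen down
PU: pen up
FD 3: (-4,-5) -> (-7,-5) [heading=180, move]
RT 112: heading 180 -> 68
LT 270: heading 68 -> 338
FD 8.7: (-7,-5) -> (1.066,-8.259) [heading=338, move]
BK 13.7: (1.066,-8.259) -> (-11.636,-3.127) [heading=338, move]
RT 180: heading 338 -> 158
RT 193: heading 158 -> 325
FD 5: (-11.636,-3.127) -> (-7.54,-5.995) [heading=325, move]
Final: pos=(-7.54,-5.995), heading=325, 0 segment(s) drawn

Answer: -7.54 -5.995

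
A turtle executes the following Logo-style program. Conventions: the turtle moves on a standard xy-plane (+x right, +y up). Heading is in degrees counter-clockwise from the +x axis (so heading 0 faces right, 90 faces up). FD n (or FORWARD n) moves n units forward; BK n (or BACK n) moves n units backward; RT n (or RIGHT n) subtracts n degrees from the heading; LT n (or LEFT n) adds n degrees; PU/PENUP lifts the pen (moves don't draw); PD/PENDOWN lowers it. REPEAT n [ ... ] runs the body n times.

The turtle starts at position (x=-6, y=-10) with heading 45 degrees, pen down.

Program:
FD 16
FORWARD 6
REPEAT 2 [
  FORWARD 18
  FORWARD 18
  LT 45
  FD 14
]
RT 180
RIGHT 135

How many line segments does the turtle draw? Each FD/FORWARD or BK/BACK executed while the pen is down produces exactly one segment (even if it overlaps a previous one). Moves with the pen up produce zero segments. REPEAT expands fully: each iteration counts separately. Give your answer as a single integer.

Executing turtle program step by step:
Start: pos=(-6,-10), heading=45, pen down
FD 16: (-6,-10) -> (5.314,1.314) [heading=45, draw]
FD 6: (5.314,1.314) -> (9.556,5.556) [heading=45, draw]
REPEAT 2 [
  -- iteration 1/2 --
  FD 18: (9.556,5.556) -> (22.284,18.284) [heading=45, draw]
  FD 18: (22.284,18.284) -> (35.012,31.012) [heading=45, draw]
  LT 45: heading 45 -> 90
  FD 14: (35.012,31.012) -> (35.012,45.012) [heading=90, draw]
  -- iteration 2/2 --
  FD 18: (35.012,45.012) -> (35.012,63.012) [heading=90, draw]
  FD 18: (35.012,63.012) -> (35.012,81.012) [heading=90, draw]
  LT 45: heading 90 -> 135
  FD 14: (35.012,81.012) -> (25.113,90.912) [heading=135, draw]
]
RT 180: heading 135 -> 315
RT 135: heading 315 -> 180
Final: pos=(25.113,90.912), heading=180, 8 segment(s) drawn
Segments drawn: 8

Answer: 8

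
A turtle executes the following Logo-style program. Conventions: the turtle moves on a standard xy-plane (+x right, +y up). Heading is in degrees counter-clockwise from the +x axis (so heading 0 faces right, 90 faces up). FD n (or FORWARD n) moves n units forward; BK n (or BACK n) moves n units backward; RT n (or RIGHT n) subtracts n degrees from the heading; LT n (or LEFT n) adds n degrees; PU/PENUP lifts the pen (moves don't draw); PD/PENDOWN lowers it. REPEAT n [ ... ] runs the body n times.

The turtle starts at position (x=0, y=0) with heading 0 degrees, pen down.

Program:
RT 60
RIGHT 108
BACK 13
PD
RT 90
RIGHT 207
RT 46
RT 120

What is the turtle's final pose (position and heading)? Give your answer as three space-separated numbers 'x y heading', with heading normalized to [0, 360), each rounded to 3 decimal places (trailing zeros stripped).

Executing turtle program step by step:
Start: pos=(0,0), heading=0, pen down
RT 60: heading 0 -> 300
RT 108: heading 300 -> 192
BK 13: (0,0) -> (12.716,2.703) [heading=192, draw]
PD: pen down
RT 90: heading 192 -> 102
RT 207: heading 102 -> 255
RT 46: heading 255 -> 209
RT 120: heading 209 -> 89
Final: pos=(12.716,2.703), heading=89, 1 segment(s) drawn

Answer: 12.716 2.703 89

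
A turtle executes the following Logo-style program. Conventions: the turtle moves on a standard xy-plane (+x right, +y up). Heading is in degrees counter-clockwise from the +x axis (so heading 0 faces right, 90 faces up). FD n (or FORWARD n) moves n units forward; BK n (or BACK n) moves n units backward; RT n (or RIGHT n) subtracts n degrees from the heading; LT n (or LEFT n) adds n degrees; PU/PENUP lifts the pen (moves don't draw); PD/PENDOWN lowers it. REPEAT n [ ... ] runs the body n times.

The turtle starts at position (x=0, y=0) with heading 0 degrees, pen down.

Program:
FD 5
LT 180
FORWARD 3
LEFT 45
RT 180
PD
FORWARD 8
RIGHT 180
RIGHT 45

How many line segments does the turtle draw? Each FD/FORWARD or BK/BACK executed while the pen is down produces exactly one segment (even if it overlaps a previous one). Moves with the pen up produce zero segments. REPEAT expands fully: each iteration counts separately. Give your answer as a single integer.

Answer: 3

Derivation:
Executing turtle program step by step:
Start: pos=(0,0), heading=0, pen down
FD 5: (0,0) -> (5,0) [heading=0, draw]
LT 180: heading 0 -> 180
FD 3: (5,0) -> (2,0) [heading=180, draw]
LT 45: heading 180 -> 225
RT 180: heading 225 -> 45
PD: pen down
FD 8: (2,0) -> (7.657,5.657) [heading=45, draw]
RT 180: heading 45 -> 225
RT 45: heading 225 -> 180
Final: pos=(7.657,5.657), heading=180, 3 segment(s) drawn
Segments drawn: 3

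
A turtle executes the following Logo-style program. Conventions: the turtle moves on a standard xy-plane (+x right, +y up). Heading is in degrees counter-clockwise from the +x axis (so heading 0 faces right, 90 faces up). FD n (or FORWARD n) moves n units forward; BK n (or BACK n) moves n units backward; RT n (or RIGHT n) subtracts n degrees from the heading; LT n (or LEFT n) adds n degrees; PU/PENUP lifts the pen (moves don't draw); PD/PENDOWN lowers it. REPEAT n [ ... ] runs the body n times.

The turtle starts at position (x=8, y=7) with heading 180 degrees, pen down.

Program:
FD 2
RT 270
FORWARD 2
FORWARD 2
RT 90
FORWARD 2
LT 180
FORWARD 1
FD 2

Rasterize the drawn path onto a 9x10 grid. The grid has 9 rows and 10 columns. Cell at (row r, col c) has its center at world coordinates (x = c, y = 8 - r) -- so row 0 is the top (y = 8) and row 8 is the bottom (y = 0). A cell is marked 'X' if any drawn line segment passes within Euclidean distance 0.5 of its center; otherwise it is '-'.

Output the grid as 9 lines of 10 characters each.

Segment 0: (8,7) -> (6,7)
Segment 1: (6,7) -> (6,5)
Segment 2: (6,5) -> (6,3)
Segment 3: (6,3) -> (4,3)
Segment 4: (4,3) -> (5,3)
Segment 5: (5,3) -> (7,3)

Answer: ----------
------XXX-
------X---
------X---
------X---
----XXXX--
----------
----------
----------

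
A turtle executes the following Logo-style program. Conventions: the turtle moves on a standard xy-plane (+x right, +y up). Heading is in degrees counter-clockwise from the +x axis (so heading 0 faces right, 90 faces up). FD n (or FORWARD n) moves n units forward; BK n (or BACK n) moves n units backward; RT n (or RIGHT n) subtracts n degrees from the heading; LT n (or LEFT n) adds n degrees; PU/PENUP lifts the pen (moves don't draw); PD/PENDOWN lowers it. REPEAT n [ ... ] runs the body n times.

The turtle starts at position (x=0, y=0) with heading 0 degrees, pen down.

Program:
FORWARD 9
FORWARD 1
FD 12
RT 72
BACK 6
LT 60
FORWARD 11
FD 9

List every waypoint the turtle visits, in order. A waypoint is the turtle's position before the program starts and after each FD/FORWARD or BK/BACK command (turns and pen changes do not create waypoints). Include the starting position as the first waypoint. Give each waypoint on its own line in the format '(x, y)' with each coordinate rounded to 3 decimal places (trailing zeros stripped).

Answer: (0, 0)
(9, 0)
(10, 0)
(22, 0)
(20.146, 5.706)
(30.906, 3.419)
(39.709, 1.548)

Derivation:
Executing turtle program step by step:
Start: pos=(0,0), heading=0, pen down
FD 9: (0,0) -> (9,0) [heading=0, draw]
FD 1: (9,0) -> (10,0) [heading=0, draw]
FD 12: (10,0) -> (22,0) [heading=0, draw]
RT 72: heading 0 -> 288
BK 6: (22,0) -> (20.146,5.706) [heading=288, draw]
LT 60: heading 288 -> 348
FD 11: (20.146,5.706) -> (30.906,3.419) [heading=348, draw]
FD 9: (30.906,3.419) -> (39.709,1.548) [heading=348, draw]
Final: pos=(39.709,1.548), heading=348, 6 segment(s) drawn
Waypoints (7 total):
(0, 0)
(9, 0)
(10, 0)
(22, 0)
(20.146, 5.706)
(30.906, 3.419)
(39.709, 1.548)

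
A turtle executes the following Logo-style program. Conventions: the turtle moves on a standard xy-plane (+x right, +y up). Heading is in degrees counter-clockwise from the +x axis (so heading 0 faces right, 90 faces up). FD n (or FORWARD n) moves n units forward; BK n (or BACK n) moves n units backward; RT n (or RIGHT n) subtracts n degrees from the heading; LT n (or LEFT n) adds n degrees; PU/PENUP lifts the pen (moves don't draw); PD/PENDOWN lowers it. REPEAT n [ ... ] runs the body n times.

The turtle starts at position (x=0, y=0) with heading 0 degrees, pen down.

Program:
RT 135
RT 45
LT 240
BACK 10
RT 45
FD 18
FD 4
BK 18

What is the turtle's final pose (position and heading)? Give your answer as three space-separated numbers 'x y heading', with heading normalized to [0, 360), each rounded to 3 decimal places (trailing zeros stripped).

Answer: -1.136 -7.625 15

Derivation:
Executing turtle program step by step:
Start: pos=(0,0), heading=0, pen down
RT 135: heading 0 -> 225
RT 45: heading 225 -> 180
LT 240: heading 180 -> 60
BK 10: (0,0) -> (-5,-8.66) [heading=60, draw]
RT 45: heading 60 -> 15
FD 18: (-5,-8.66) -> (12.387,-4.002) [heading=15, draw]
FD 4: (12.387,-4.002) -> (16.25,-2.966) [heading=15, draw]
BK 18: (16.25,-2.966) -> (-1.136,-7.625) [heading=15, draw]
Final: pos=(-1.136,-7.625), heading=15, 4 segment(s) drawn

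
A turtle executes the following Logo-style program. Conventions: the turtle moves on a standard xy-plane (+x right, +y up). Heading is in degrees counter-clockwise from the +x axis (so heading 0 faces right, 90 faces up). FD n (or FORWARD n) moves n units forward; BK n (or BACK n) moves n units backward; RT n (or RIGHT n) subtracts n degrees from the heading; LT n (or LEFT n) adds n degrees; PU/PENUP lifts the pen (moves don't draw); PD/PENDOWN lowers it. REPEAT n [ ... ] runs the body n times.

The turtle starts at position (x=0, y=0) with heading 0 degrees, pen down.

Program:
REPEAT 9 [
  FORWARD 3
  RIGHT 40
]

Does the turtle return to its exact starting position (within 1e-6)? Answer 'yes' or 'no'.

Answer: yes

Derivation:
Executing turtle program step by step:
Start: pos=(0,0), heading=0, pen down
REPEAT 9 [
  -- iteration 1/9 --
  FD 3: (0,0) -> (3,0) [heading=0, draw]
  RT 40: heading 0 -> 320
  -- iteration 2/9 --
  FD 3: (3,0) -> (5.298,-1.928) [heading=320, draw]
  RT 40: heading 320 -> 280
  -- iteration 3/9 --
  FD 3: (5.298,-1.928) -> (5.819,-4.883) [heading=280, draw]
  RT 40: heading 280 -> 240
  -- iteration 4/9 --
  FD 3: (5.819,-4.883) -> (4.319,-7.481) [heading=240, draw]
  RT 40: heading 240 -> 200
  -- iteration 5/9 --
  FD 3: (4.319,-7.481) -> (1.5,-8.507) [heading=200, draw]
  RT 40: heading 200 -> 160
  -- iteration 6/9 --
  FD 3: (1.5,-8.507) -> (-1.319,-7.481) [heading=160, draw]
  RT 40: heading 160 -> 120
  -- iteration 7/9 --
  FD 3: (-1.319,-7.481) -> (-2.819,-4.883) [heading=120, draw]
  RT 40: heading 120 -> 80
  -- iteration 8/9 --
  FD 3: (-2.819,-4.883) -> (-2.298,-1.928) [heading=80, draw]
  RT 40: heading 80 -> 40
  -- iteration 9/9 --
  FD 3: (-2.298,-1.928) -> (0,0) [heading=40, draw]
  RT 40: heading 40 -> 0
]
Final: pos=(0,0), heading=0, 9 segment(s) drawn

Start position: (0, 0)
Final position: (0, 0)
Distance = 0; < 1e-6 -> CLOSED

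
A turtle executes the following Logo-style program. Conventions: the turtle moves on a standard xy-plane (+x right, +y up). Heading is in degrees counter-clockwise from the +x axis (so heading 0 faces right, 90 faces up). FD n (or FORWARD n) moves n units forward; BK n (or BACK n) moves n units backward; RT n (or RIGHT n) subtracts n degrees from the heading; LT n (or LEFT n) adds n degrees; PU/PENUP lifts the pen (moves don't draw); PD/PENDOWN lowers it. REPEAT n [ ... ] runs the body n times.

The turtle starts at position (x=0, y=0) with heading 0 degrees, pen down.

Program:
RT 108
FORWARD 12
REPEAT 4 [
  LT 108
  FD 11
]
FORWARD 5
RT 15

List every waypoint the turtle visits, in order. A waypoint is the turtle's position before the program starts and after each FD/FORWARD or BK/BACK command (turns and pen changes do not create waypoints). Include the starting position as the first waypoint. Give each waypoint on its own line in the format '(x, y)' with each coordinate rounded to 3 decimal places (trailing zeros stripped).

Answer: (0, 0)
(-3.708, -11.413)
(7.292, -11.413)
(3.893, -0.951)
(-5.007, -7.417)
(3.893, -13.882)
(7.938, -16.821)

Derivation:
Executing turtle program step by step:
Start: pos=(0,0), heading=0, pen down
RT 108: heading 0 -> 252
FD 12: (0,0) -> (-3.708,-11.413) [heading=252, draw]
REPEAT 4 [
  -- iteration 1/4 --
  LT 108: heading 252 -> 0
  FD 11: (-3.708,-11.413) -> (7.292,-11.413) [heading=0, draw]
  -- iteration 2/4 --
  LT 108: heading 0 -> 108
  FD 11: (7.292,-11.413) -> (3.893,-0.951) [heading=108, draw]
  -- iteration 3/4 --
  LT 108: heading 108 -> 216
  FD 11: (3.893,-0.951) -> (-5.007,-7.417) [heading=216, draw]
  -- iteration 4/4 --
  LT 108: heading 216 -> 324
  FD 11: (-5.007,-7.417) -> (3.893,-13.882) [heading=324, draw]
]
FD 5: (3.893,-13.882) -> (7.938,-16.821) [heading=324, draw]
RT 15: heading 324 -> 309
Final: pos=(7.938,-16.821), heading=309, 6 segment(s) drawn
Waypoints (7 total):
(0, 0)
(-3.708, -11.413)
(7.292, -11.413)
(3.893, -0.951)
(-5.007, -7.417)
(3.893, -13.882)
(7.938, -16.821)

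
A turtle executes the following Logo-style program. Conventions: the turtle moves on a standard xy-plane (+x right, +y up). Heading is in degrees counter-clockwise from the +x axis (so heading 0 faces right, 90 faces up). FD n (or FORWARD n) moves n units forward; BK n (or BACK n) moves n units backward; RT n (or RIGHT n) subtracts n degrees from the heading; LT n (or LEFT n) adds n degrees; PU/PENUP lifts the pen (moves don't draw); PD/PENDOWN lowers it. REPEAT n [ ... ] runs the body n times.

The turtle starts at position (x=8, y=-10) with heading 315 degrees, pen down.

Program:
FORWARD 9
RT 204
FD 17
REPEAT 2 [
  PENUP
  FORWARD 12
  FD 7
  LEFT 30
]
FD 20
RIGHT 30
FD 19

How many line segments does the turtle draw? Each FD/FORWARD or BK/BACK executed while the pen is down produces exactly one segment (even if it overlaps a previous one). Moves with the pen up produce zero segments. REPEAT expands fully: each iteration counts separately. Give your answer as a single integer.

Answer: 2

Derivation:
Executing turtle program step by step:
Start: pos=(8,-10), heading=315, pen down
FD 9: (8,-10) -> (14.364,-16.364) [heading=315, draw]
RT 204: heading 315 -> 111
FD 17: (14.364,-16.364) -> (8.272,-0.493) [heading=111, draw]
REPEAT 2 [
  -- iteration 1/2 --
  PU: pen up
  FD 12: (8.272,-0.493) -> (3.971,10.71) [heading=111, move]
  FD 7: (3.971,10.71) -> (1.463,17.245) [heading=111, move]
  LT 30: heading 111 -> 141
  -- iteration 2/2 --
  PU: pen up
  FD 12: (1.463,17.245) -> (-7.863,24.797) [heading=141, move]
  FD 7: (-7.863,24.797) -> (-13.303,29.202) [heading=141, move]
  LT 30: heading 141 -> 171
]
FD 20: (-13.303,29.202) -> (-33.057,32.331) [heading=171, move]
RT 30: heading 171 -> 141
FD 19: (-33.057,32.331) -> (-47.823,44.288) [heading=141, move]
Final: pos=(-47.823,44.288), heading=141, 2 segment(s) drawn
Segments drawn: 2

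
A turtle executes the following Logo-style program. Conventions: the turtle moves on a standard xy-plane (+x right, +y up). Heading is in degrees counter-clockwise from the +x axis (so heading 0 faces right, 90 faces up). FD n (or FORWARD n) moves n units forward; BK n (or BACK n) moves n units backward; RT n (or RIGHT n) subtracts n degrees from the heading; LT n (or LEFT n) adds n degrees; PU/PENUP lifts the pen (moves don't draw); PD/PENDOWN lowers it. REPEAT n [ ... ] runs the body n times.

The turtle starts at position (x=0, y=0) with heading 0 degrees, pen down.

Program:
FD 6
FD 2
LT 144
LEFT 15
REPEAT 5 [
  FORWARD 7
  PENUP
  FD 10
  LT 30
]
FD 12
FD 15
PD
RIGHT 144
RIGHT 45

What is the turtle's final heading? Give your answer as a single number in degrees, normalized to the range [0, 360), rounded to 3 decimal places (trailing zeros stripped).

Answer: 120

Derivation:
Executing turtle program step by step:
Start: pos=(0,0), heading=0, pen down
FD 6: (0,0) -> (6,0) [heading=0, draw]
FD 2: (6,0) -> (8,0) [heading=0, draw]
LT 144: heading 0 -> 144
LT 15: heading 144 -> 159
REPEAT 5 [
  -- iteration 1/5 --
  FD 7: (8,0) -> (1.465,2.509) [heading=159, draw]
  PU: pen up
  FD 10: (1.465,2.509) -> (-7.871,6.092) [heading=159, move]
  LT 30: heading 159 -> 189
  -- iteration 2/5 --
  FD 7: (-7.871,6.092) -> (-14.785,4.997) [heading=189, move]
  PU: pen up
  FD 10: (-14.785,4.997) -> (-24.662,3.433) [heading=189, move]
  LT 30: heading 189 -> 219
  -- iteration 3/5 --
  FD 7: (-24.662,3.433) -> (-30.102,-0.972) [heading=219, move]
  PU: pen up
  FD 10: (-30.102,-0.972) -> (-37.873,-7.266) [heading=219, move]
  LT 30: heading 219 -> 249
  -- iteration 4/5 --
  FD 7: (-37.873,-7.266) -> (-40.382,-13.801) [heading=249, move]
  PU: pen up
  FD 10: (-40.382,-13.801) -> (-43.965,-23.136) [heading=249, move]
  LT 30: heading 249 -> 279
  -- iteration 5/5 --
  FD 7: (-43.965,-23.136) -> (-42.87,-30.05) [heading=279, move]
  PU: pen up
  FD 10: (-42.87,-30.05) -> (-41.306,-39.927) [heading=279, move]
  LT 30: heading 279 -> 309
]
FD 12: (-41.306,-39.927) -> (-33.754,-49.253) [heading=309, move]
FD 15: (-33.754,-49.253) -> (-24.314,-60.91) [heading=309, move]
PD: pen down
RT 144: heading 309 -> 165
RT 45: heading 165 -> 120
Final: pos=(-24.314,-60.91), heading=120, 3 segment(s) drawn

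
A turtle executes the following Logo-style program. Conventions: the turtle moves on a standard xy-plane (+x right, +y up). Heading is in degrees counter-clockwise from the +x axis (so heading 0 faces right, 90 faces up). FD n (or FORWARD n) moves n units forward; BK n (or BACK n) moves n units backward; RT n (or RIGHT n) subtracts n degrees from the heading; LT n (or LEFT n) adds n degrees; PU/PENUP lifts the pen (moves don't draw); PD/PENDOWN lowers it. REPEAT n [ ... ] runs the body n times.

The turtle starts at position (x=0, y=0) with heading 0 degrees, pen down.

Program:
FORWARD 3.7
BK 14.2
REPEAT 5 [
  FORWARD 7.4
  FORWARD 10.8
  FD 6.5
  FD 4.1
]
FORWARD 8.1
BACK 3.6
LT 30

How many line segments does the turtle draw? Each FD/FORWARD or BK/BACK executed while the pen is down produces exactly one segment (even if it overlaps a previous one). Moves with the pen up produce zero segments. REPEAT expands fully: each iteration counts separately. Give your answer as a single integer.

Executing turtle program step by step:
Start: pos=(0,0), heading=0, pen down
FD 3.7: (0,0) -> (3.7,0) [heading=0, draw]
BK 14.2: (3.7,0) -> (-10.5,0) [heading=0, draw]
REPEAT 5 [
  -- iteration 1/5 --
  FD 7.4: (-10.5,0) -> (-3.1,0) [heading=0, draw]
  FD 10.8: (-3.1,0) -> (7.7,0) [heading=0, draw]
  FD 6.5: (7.7,0) -> (14.2,0) [heading=0, draw]
  FD 4.1: (14.2,0) -> (18.3,0) [heading=0, draw]
  -- iteration 2/5 --
  FD 7.4: (18.3,0) -> (25.7,0) [heading=0, draw]
  FD 10.8: (25.7,0) -> (36.5,0) [heading=0, draw]
  FD 6.5: (36.5,0) -> (43,0) [heading=0, draw]
  FD 4.1: (43,0) -> (47.1,0) [heading=0, draw]
  -- iteration 3/5 --
  FD 7.4: (47.1,0) -> (54.5,0) [heading=0, draw]
  FD 10.8: (54.5,0) -> (65.3,0) [heading=0, draw]
  FD 6.5: (65.3,0) -> (71.8,0) [heading=0, draw]
  FD 4.1: (71.8,0) -> (75.9,0) [heading=0, draw]
  -- iteration 4/5 --
  FD 7.4: (75.9,0) -> (83.3,0) [heading=0, draw]
  FD 10.8: (83.3,0) -> (94.1,0) [heading=0, draw]
  FD 6.5: (94.1,0) -> (100.6,0) [heading=0, draw]
  FD 4.1: (100.6,0) -> (104.7,0) [heading=0, draw]
  -- iteration 5/5 --
  FD 7.4: (104.7,0) -> (112.1,0) [heading=0, draw]
  FD 10.8: (112.1,0) -> (122.9,0) [heading=0, draw]
  FD 6.5: (122.9,0) -> (129.4,0) [heading=0, draw]
  FD 4.1: (129.4,0) -> (133.5,0) [heading=0, draw]
]
FD 8.1: (133.5,0) -> (141.6,0) [heading=0, draw]
BK 3.6: (141.6,0) -> (138,0) [heading=0, draw]
LT 30: heading 0 -> 30
Final: pos=(138,0), heading=30, 24 segment(s) drawn
Segments drawn: 24

Answer: 24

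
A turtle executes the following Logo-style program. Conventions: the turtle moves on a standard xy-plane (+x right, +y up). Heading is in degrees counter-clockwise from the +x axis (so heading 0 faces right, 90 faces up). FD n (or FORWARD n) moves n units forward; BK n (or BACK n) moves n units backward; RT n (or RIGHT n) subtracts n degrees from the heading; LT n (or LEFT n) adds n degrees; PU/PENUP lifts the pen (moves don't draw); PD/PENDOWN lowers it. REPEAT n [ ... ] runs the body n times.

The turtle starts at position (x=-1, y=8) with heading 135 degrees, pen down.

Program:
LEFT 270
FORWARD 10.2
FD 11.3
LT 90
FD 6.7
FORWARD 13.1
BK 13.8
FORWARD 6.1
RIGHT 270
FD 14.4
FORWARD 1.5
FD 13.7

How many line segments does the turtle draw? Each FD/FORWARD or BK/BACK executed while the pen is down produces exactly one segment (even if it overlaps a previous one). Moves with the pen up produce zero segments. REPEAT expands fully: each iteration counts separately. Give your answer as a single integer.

Executing turtle program step by step:
Start: pos=(-1,8), heading=135, pen down
LT 270: heading 135 -> 45
FD 10.2: (-1,8) -> (6.212,15.212) [heading=45, draw]
FD 11.3: (6.212,15.212) -> (14.203,23.203) [heading=45, draw]
LT 90: heading 45 -> 135
FD 6.7: (14.203,23.203) -> (9.465,27.94) [heading=135, draw]
FD 13.1: (9.465,27.94) -> (0.202,37.204) [heading=135, draw]
BK 13.8: (0.202,37.204) -> (9.96,27.445) [heading=135, draw]
FD 6.1: (9.96,27.445) -> (5.647,31.759) [heading=135, draw]
RT 270: heading 135 -> 225
FD 14.4: (5.647,31.759) -> (-4.536,21.576) [heading=225, draw]
FD 1.5: (-4.536,21.576) -> (-5.596,20.516) [heading=225, draw]
FD 13.7: (-5.596,20.516) -> (-15.284,10.828) [heading=225, draw]
Final: pos=(-15.284,10.828), heading=225, 9 segment(s) drawn
Segments drawn: 9

Answer: 9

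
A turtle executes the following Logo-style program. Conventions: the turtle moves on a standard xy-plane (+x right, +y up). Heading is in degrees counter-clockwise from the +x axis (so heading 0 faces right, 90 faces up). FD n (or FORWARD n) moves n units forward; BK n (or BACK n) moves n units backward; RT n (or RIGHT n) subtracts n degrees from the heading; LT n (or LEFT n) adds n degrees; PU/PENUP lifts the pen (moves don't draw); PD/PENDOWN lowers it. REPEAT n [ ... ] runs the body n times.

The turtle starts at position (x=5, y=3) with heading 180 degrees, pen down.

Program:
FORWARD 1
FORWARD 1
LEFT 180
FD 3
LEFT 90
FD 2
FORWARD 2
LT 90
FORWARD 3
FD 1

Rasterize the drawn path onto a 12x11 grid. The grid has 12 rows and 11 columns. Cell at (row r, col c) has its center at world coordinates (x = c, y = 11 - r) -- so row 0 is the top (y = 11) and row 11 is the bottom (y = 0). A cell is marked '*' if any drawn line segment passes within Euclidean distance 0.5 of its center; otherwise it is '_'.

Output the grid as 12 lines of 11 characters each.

Segment 0: (5,3) -> (4,3)
Segment 1: (4,3) -> (3,3)
Segment 2: (3,3) -> (6,3)
Segment 3: (6,3) -> (6,5)
Segment 4: (6,5) -> (6,7)
Segment 5: (6,7) -> (3,7)
Segment 6: (3,7) -> (2,7)

Answer: ___________
___________
___________
___________
__*****____
______*____
______*____
______*____
___****____
___________
___________
___________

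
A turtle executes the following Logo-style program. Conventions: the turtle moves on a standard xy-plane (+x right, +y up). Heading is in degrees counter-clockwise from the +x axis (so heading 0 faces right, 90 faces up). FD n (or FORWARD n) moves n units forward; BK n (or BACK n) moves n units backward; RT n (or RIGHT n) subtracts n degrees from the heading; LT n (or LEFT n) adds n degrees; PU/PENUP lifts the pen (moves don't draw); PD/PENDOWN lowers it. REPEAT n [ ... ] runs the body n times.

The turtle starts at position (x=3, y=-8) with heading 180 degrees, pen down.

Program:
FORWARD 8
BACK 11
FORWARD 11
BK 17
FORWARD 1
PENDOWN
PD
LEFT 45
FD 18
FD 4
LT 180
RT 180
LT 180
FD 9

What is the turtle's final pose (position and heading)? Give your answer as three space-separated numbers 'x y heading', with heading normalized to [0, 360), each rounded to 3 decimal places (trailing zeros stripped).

Executing turtle program step by step:
Start: pos=(3,-8), heading=180, pen down
FD 8: (3,-8) -> (-5,-8) [heading=180, draw]
BK 11: (-5,-8) -> (6,-8) [heading=180, draw]
FD 11: (6,-8) -> (-5,-8) [heading=180, draw]
BK 17: (-5,-8) -> (12,-8) [heading=180, draw]
FD 1: (12,-8) -> (11,-8) [heading=180, draw]
PD: pen down
PD: pen down
LT 45: heading 180 -> 225
FD 18: (11,-8) -> (-1.728,-20.728) [heading=225, draw]
FD 4: (-1.728,-20.728) -> (-4.556,-23.556) [heading=225, draw]
LT 180: heading 225 -> 45
RT 180: heading 45 -> 225
LT 180: heading 225 -> 45
FD 9: (-4.556,-23.556) -> (1.808,-17.192) [heading=45, draw]
Final: pos=(1.808,-17.192), heading=45, 8 segment(s) drawn

Answer: 1.808 -17.192 45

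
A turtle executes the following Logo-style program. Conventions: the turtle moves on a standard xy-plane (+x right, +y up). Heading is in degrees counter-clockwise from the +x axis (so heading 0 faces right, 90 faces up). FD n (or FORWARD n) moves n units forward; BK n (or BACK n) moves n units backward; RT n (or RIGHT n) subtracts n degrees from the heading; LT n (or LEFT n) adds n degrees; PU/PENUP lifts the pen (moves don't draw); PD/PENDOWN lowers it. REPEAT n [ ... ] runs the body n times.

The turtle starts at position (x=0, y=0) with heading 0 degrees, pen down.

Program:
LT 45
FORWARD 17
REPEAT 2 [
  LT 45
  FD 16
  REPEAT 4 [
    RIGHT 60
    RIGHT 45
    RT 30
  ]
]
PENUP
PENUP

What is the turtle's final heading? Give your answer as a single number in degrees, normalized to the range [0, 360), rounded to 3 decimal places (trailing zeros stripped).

Executing turtle program step by step:
Start: pos=(0,0), heading=0, pen down
LT 45: heading 0 -> 45
FD 17: (0,0) -> (12.021,12.021) [heading=45, draw]
REPEAT 2 [
  -- iteration 1/2 --
  LT 45: heading 45 -> 90
  FD 16: (12.021,12.021) -> (12.021,28.021) [heading=90, draw]
  REPEAT 4 [
    -- iteration 1/4 --
    RT 60: heading 90 -> 30
    RT 45: heading 30 -> 345
    RT 30: heading 345 -> 315
    -- iteration 2/4 --
    RT 60: heading 315 -> 255
    RT 45: heading 255 -> 210
    RT 30: heading 210 -> 180
    -- iteration 3/4 --
    RT 60: heading 180 -> 120
    RT 45: heading 120 -> 75
    RT 30: heading 75 -> 45
    -- iteration 4/4 --
    RT 60: heading 45 -> 345
    RT 45: heading 345 -> 300
    RT 30: heading 300 -> 270
  ]
  -- iteration 2/2 --
  LT 45: heading 270 -> 315
  FD 16: (12.021,28.021) -> (23.335,16.707) [heading=315, draw]
  REPEAT 4 [
    -- iteration 1/4 --
    RT 60: heading 315 -> 255
    RT 45: heading 255 -> 210
    RT 30: heading 210 -> 180
    -- iteration 2/4 --
    RT 60: heading 180 -> 120
    RT 45: heading 120 -> 75
    RT 30: heading 75 -> 45
    -- iteration 3/4 --
    RT 60: heading 45 -> 345
    RT 45: heading 345 -> 300
    RT 30: heading 300 -> 270
    -- iteration 4/4 --
    RT 60: heading 270 -> 210
    RT 45: heading 210 -> 165
    RT 30: heading 165 -> 135
  ]
]
PU: pen up
PU: pen up
Final: pos=(23.335,16.707), heading=135, 3 segment(s) drawn

Answer: 135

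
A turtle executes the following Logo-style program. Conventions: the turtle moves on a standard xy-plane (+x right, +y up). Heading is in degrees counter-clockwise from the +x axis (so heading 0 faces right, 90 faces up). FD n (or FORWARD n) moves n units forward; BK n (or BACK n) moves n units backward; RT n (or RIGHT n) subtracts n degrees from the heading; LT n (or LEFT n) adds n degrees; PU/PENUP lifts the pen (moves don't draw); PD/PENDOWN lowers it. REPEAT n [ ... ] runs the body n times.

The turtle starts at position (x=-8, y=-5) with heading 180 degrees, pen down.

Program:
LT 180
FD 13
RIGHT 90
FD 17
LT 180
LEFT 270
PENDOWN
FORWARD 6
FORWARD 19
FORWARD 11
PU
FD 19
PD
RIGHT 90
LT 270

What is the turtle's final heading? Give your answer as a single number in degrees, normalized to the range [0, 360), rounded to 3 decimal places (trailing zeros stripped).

Executing turtle program step by step:
Start: pos=(-8,-5), heading=180, pen down
LT 180: heading 180 -> 0
FD 13: (-8,-5) -> (5,-5) [heading=0, draw]
RT 90: heading 0 -> 270
FD 17: (5,-5) -> (5,-22) [heading=270, draw]
LT 180: heading 270 -> 90
LT 270: heading 90 -> 0
PD: pen down
FD 6: (5,-22) -> (11,-22) [heading=0, draw]
FD 19: (11,-22) -> (30,-22) [heading=0, draw]
FD 11: (30,-22) -> (41,-22) [heading=0, draw]
PU: pen up
FD 19: (41,-22) -> (60,-22) [heading=0, move]
PD: pen down
RT 90: heading 0 -> 270
LT 270: heading 270 -> 180
Final: pos=(60,-22), heading=180, 5 segment(s) drawn

Answer: 180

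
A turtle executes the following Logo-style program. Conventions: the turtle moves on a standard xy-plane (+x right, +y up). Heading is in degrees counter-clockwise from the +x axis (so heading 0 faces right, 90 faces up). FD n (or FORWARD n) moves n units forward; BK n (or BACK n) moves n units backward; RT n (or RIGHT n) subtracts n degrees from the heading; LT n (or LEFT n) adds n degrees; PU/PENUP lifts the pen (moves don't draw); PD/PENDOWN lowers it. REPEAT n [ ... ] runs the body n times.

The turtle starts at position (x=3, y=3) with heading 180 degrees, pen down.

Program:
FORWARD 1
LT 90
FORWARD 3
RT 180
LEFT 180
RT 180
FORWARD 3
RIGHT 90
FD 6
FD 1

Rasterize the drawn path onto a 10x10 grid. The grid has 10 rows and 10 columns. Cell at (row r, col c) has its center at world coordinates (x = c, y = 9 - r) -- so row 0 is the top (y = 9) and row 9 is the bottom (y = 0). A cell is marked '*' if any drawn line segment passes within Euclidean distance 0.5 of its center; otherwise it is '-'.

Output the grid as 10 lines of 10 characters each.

Answer: ----------
----------
----------
----------
----------
----------
--********
--*-------
--*-------
--*-------

Derivation:
Segment 0: (3,3) -> (2,3)
Segment 1: (2,3) -> (2,0)
Segment 2: (2,0) -> (2,3)
Segment 3: (2,3) -> (8,3)
Segment 4: (8,3) -> (9,3)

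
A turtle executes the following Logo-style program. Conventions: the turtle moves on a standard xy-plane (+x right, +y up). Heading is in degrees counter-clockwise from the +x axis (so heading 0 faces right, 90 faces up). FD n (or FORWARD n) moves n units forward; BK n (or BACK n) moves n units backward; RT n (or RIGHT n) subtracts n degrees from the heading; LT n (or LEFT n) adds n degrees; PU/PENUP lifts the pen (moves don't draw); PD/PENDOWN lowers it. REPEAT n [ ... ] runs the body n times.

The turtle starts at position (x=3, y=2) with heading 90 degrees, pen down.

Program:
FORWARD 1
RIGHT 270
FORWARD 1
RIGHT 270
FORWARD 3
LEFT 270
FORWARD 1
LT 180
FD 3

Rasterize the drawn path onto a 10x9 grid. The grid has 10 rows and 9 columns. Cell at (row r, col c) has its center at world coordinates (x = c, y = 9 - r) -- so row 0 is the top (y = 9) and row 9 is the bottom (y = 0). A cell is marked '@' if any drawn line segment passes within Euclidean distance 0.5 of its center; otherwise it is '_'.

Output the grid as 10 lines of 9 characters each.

Answer: _________
_________
_________
_________
_________
_________
__@@_____
__@@_____
__@______
_@@@@____

Derivation:
Segment 0: (3,2) -> (3,3)
Segment 1: (3,3) -> (2,3)
Segment 2: (2,3) -> (2,0)
Segment 3: (2,0) -> (1,-0)
Segment 4: (1,-0) -> (4,-0)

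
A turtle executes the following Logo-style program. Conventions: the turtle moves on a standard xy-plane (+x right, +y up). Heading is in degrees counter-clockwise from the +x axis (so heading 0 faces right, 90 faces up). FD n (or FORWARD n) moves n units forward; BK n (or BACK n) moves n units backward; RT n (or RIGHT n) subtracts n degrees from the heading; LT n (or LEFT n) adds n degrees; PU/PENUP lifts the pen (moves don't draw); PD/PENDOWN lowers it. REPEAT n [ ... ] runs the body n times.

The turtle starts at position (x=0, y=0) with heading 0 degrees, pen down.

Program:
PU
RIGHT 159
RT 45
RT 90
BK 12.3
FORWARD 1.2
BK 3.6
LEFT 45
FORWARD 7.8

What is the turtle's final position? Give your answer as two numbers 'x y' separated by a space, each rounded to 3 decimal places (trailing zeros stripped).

Executing turtle program step by step:
Start: pos=(0,0), heading=0, pen down
PU: pen up
RT 159: heading 0 -> 201
RT 45: heading 201 -> 156
RT 90: heading 156 -> 66
BK 12.3: (0,0) -> (-5.003,-11.237) [heading=66, move]
FD 1.2: (-5.003,-11.237) -> (-4.515,-10.14) [heading=66, move]
BK 3.6: (-4.515,-10.14) -> (-5.979,-13.429) [heading=66, move]
LT 45: heading 66 -> 111
FD 7.8: (-5.979,-13.429) -> (-8.774,-6.147) [heading=111, move]
Final: pos=(-8.774,-6.147), heading=111, 0 segment(s) drawn

Answer: -8.774 -6.147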